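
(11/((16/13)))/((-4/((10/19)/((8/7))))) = -1.03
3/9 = 1/3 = 0.33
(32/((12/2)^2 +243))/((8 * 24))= 1/1674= 0.00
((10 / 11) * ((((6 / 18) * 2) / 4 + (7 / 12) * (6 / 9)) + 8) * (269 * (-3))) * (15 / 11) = -94150 / 11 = -8559.09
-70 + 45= -25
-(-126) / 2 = 63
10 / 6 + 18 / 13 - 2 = 41 / 39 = 1.05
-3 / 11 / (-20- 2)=3 / 242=0.01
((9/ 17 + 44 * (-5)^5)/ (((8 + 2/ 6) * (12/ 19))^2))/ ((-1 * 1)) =843834251/ 170000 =4963.73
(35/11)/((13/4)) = 140/143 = 0.98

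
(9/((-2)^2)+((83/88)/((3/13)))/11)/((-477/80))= -76130/173151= -0.44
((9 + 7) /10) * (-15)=-24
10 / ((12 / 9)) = 15 / 2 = 7.50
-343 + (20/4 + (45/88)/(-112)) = -3331373/9856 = -338.00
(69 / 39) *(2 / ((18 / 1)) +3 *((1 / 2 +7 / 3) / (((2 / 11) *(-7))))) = -38065 / 3276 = -11.62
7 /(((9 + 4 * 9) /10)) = 14 /9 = 1.56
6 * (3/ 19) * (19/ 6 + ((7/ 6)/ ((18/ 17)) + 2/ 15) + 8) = 6697/ 570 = 11.75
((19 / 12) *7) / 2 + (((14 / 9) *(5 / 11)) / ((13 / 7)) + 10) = 163937 / 10296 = 15.92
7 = 7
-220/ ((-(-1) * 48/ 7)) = -385/ 12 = -32.08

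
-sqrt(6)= -2.45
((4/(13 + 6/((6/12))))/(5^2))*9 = 0.06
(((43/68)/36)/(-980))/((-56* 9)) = 43/1209116160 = 0.00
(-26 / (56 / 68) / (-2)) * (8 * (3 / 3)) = 884 / 7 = 126.29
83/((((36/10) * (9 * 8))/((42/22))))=2905/4752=0.61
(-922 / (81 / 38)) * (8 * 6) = -560576 / 27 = -20762.07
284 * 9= 2556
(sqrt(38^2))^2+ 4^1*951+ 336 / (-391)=2051632 / 391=5247.14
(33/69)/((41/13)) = 143/943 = 0.15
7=7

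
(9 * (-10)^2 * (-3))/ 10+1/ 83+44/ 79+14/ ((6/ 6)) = -1674861/ 6557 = -255.43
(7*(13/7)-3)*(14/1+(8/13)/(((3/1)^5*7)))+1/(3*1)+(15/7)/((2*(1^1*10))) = 12422561/88452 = 140.44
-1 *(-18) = 18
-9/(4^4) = -9/256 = -0.04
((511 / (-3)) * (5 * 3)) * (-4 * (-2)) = -20440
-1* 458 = -458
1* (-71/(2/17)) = -1207/2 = -603.50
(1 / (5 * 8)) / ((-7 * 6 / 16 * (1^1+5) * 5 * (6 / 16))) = -4 / 4725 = -0.00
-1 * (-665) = 665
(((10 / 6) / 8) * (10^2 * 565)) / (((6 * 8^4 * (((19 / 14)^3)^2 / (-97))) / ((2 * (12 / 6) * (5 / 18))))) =-8.26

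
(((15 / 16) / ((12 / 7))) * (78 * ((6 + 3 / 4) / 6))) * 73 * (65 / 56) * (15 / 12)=5082.69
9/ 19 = 0.47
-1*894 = -894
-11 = -11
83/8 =10.38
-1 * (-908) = 908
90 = 90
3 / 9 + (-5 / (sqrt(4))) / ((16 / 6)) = -29 / 48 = -0.60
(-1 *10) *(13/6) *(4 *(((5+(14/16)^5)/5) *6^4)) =-123841.99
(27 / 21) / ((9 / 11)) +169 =1194 / 7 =170.57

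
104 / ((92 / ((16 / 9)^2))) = 6656 / 1863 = 3.57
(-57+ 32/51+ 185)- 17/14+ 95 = 158803/714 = 222.41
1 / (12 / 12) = 1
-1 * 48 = -48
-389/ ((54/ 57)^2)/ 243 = -140429/ 78732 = -1.78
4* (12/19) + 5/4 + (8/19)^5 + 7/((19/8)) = 66725103/9904396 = 6.74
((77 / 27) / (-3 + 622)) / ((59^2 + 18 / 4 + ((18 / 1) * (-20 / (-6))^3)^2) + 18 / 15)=770 / 74862732171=0.00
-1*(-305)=305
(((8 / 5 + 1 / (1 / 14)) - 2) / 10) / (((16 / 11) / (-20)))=-187 / 10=-18.70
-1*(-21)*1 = 21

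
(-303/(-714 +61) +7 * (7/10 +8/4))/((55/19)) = 2402493/359150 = 6.69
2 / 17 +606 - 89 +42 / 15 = 44193 / 85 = 519.92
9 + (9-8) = 10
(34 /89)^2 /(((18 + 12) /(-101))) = -58378 /118815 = -0.49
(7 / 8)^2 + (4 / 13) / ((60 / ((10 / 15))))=28793 / 37440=0.77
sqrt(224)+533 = 4 * sqrt(14)+533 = 547.97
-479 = -479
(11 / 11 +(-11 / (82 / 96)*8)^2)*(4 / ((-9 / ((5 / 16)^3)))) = -2230482125 / 15492096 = -143.98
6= 6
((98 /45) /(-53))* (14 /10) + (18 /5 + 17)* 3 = 61.74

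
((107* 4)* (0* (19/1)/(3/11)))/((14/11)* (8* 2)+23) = 0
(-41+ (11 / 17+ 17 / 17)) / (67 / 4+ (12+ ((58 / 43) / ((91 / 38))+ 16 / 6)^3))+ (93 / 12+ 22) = 3587965180610657 / 123213914093404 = 29.12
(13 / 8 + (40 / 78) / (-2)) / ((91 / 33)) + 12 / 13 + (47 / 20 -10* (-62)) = 4216681 / 6760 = 623.77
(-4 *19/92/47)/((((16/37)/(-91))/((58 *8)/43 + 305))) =1168.02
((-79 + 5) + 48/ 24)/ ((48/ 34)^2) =-289/ 8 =-36.12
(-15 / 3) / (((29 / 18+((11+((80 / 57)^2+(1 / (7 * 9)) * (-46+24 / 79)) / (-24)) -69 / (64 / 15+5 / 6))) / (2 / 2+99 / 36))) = 2290788675 / 118529051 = 19.33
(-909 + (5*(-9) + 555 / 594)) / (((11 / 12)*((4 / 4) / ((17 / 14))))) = -3208019 / 2541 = -1262.50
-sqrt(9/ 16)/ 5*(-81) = 243/ 20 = 12.15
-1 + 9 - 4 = 4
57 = 57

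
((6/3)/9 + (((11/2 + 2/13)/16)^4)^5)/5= 48183307672883914791777451362714670848737266676863961/1084124418144453083019749447608053585379687739078737920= 0.04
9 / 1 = 9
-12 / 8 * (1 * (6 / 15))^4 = -24 / 625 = -0.04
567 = 567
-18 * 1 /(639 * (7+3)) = -1 /355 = -0.00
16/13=1.23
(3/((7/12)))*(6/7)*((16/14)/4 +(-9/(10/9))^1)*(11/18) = -21.05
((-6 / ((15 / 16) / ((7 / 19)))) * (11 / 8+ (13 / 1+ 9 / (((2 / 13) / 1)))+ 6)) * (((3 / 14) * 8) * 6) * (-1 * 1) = 1912.93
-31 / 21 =-1.48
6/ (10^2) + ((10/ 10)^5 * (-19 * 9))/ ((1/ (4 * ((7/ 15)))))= -15957/ 50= -319.14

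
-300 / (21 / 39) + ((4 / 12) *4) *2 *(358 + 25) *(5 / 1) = 95540 / 21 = 4549.52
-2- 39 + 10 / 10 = -40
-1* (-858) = 858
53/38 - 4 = -99/38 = -2.61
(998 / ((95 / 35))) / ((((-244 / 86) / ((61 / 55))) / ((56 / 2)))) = -4205572 / 1045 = -4024.47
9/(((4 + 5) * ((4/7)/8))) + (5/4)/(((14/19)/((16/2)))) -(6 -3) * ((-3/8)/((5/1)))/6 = 15461/560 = 27.61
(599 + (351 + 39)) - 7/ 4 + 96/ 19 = 75415/ 76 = 992.30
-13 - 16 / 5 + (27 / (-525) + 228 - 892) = -119044 / 175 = -680.25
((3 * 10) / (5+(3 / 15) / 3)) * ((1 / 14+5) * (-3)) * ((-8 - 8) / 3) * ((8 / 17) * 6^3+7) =118023300 / 2261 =52199.60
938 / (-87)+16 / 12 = -274 / 29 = -9.45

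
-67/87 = -0.77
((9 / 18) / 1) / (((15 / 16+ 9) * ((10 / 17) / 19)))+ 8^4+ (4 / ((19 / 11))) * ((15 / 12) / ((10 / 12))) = 61947098 / 15105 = 4101.10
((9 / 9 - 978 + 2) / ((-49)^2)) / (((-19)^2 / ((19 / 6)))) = -325 / 91238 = -0.00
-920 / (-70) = 92 / 7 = 13.14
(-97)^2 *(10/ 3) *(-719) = -67650710/ 3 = -22550236.67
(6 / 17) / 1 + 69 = 1179 / 17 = 69.35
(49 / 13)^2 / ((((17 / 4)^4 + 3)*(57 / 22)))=13522432 / 811955937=0.02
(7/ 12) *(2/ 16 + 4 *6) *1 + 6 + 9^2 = 9703/ 96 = 101.07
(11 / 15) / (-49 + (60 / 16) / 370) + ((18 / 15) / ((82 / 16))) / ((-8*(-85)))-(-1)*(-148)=-6600057226 / 44590575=-148.01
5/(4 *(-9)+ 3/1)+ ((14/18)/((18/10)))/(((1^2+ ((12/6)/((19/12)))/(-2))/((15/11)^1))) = 430/297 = 1.45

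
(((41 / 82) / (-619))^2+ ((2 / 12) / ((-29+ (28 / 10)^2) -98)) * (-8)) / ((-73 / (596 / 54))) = -22837727213 / 13498629456294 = -0.00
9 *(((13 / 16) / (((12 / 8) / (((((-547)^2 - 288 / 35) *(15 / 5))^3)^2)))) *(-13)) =-487438700566210313793425906652991039208859267867 / 14706125000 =-33145284741304069820800920000000000000.00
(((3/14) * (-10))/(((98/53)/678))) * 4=-1078020/343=-3142.92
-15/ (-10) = 3/ 2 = 1.50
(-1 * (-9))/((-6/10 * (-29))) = 15/29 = 0.52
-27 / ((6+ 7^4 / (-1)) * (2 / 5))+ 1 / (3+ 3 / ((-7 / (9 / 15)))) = 18061 / 45984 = 0.39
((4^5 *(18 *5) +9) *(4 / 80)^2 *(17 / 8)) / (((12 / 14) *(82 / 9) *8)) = 32904333 / 4198400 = 7.84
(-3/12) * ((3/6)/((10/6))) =-3/40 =-0.08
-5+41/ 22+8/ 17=-997/ 374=-2.67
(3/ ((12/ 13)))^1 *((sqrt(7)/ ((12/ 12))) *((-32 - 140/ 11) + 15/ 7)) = -42627 *sqrt(7)/ 308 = -366.17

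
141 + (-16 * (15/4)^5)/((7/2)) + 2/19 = -13827581/4256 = -3248.96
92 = 92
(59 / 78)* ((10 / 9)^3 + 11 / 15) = 452707 / 284310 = 1.59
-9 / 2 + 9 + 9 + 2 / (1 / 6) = 25.50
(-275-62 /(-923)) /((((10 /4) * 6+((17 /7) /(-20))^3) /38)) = -26460375536000 /37986145301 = -696.58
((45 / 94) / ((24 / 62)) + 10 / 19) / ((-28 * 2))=-12595 / 400064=-0.03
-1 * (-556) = 556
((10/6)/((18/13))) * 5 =325/54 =6.02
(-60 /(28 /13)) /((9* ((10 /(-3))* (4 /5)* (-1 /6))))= -195 /28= -6.96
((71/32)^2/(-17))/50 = -5041/870400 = -0.01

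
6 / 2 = 3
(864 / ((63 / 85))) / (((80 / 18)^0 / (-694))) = -5663040 / 7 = -809005.71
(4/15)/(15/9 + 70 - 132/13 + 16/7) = 364/87085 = 0.00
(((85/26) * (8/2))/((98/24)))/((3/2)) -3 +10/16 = -1223/5096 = -0.24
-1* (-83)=83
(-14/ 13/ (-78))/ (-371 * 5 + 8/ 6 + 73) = -7/ 902798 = -0.00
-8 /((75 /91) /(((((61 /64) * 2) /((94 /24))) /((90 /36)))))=-11102 /5875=-1.89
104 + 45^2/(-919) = 93551/919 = 101.80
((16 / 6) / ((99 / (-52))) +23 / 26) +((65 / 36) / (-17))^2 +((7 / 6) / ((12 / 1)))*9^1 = 19829033 / 53559792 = 0.37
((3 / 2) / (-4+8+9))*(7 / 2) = 21 / 52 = 0.40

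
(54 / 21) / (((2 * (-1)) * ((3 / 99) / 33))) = -9801 / 7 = -1400.14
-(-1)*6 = 6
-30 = -30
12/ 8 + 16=35/ 2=17.50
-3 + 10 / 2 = 2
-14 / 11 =-1.27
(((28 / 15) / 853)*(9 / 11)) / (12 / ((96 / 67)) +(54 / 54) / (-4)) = 672 / 3049475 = 0.00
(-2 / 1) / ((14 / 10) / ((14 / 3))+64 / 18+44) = -180 / 4307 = -0.04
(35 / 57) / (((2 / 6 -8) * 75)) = -7 / 6555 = -0.00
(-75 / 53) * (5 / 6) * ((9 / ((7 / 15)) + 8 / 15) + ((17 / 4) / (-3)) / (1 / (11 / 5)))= -175375 / 8904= -19.70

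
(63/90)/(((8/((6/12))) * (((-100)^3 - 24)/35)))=-49/32000768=-0.00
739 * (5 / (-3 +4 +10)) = 3695 / 11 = 335.91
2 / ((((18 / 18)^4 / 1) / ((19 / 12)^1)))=19 / 6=3.17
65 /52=5 /4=1.25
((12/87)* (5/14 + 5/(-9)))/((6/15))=-125/1827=-0.07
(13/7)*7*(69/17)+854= 15415/17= 906.76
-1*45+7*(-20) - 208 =-393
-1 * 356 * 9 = -3204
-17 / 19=-0.89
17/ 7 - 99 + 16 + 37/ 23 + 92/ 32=-98001/ 1288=-76.09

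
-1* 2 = -2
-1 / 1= -1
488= 488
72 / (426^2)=2 / 5041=0.00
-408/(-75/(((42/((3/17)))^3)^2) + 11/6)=-222455506359292416/999595821058687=-222.55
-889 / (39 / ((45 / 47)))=-13335 / 611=-21.82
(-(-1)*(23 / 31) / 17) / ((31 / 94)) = 2162 / 16337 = 0.13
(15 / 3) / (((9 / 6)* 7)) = 10 / 21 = 0.48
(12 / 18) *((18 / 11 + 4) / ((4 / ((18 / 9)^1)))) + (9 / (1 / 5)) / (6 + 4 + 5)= 161 / 33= 4.88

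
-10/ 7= -1.43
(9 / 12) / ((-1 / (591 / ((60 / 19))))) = -11229 / 80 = -140.36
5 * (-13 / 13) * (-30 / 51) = 50 / 17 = 2.94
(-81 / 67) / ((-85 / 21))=1701 / 5695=0.30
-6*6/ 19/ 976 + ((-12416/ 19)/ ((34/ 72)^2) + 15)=-3906142725/ 1339804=-2915.46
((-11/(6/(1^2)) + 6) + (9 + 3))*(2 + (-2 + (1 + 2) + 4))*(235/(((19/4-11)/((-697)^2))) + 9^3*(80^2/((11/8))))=-277720849574/165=-1683156664.08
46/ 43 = 1.07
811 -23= 788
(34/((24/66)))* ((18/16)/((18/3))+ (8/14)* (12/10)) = 81.65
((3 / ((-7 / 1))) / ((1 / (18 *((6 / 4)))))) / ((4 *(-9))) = 9 / 28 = 0.32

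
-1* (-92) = 92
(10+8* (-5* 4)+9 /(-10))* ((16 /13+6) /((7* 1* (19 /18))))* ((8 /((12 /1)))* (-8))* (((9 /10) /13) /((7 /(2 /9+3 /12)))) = 14468292 /3933475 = 3.68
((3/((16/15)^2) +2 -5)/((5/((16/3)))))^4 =923521/40960000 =0.02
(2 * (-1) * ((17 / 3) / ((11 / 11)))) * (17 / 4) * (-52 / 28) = 3757 / 42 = 89.45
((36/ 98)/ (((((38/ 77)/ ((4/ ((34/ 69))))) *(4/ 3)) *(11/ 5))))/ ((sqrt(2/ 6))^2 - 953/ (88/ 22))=-11178/ 1291031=-0.01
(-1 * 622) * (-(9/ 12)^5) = 75573/ 512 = 147.60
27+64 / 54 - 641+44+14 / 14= -15331 / 27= -567.81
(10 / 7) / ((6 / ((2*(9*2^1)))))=60 / 7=8.57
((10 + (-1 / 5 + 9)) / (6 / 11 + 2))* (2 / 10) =517 / 350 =1.48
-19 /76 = -1 /4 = -0.25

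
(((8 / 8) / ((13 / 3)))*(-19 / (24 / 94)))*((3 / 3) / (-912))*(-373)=-17531 / 2496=-7.02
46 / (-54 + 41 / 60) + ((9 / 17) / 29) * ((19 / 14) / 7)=-18971373 / 22079498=-0.86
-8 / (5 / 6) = -48 / 5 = -9.60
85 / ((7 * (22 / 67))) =5695 / 154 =36.98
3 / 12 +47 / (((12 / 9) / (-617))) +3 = -21746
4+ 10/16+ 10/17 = 709/136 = 5.21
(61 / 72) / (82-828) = -61 / 53712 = -0.00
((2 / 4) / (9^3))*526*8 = 2104 / 729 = 2.89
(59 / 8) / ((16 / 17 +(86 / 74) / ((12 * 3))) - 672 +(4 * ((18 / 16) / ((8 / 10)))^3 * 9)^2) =2801786683392 / 3552691810067525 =0.00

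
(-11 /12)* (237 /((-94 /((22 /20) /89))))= 0.03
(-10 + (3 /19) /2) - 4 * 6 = -1289 /38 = -33.92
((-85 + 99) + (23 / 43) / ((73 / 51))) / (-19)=-45119 / 59641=-0.76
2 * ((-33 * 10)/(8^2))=-165/16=-10.31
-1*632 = -632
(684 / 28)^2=29241 / 49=596.76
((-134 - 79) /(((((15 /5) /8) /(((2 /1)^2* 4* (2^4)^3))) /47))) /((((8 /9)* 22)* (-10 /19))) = 9349152768 /55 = 169984595.78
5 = 5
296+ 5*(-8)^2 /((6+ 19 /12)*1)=30776 /91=338.20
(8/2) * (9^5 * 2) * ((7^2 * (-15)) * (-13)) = 4513705560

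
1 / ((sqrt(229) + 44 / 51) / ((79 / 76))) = -44319 / 11280167 + 205479 * sqrt(229) / 45120668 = 0.06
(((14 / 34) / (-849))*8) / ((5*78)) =-28 / 2814435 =-0.00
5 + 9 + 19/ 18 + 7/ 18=139/ 9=15.44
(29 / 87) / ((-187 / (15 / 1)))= -5 / 187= -0.03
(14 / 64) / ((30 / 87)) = 203 / 320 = 0.63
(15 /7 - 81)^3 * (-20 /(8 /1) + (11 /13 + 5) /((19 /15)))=-4625406720 /4459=-1037319.29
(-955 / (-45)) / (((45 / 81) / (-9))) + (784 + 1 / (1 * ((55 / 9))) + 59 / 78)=378481 / 858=441.12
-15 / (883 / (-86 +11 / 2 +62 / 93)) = 2395 / 1766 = 1.36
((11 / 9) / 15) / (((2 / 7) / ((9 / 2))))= 77 / 60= 1.28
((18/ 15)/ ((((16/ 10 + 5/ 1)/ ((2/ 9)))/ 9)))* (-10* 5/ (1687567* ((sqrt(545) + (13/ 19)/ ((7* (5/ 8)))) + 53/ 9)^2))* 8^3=-170554111351127280000/ 13744744181115050234377499 + 3545887630143600000* sqrt(545)/ 13744744181115050234377499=-0.00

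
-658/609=-94/87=-1.08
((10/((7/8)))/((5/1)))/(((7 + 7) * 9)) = 8/441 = 0.02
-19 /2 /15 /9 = -19 /270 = -0.07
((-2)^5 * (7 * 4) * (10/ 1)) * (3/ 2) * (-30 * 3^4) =32659200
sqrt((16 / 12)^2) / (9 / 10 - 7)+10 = 1790 / 183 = 9.78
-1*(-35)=35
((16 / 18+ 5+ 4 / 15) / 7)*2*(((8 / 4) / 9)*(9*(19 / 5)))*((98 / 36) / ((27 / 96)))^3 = 1449250668544 / 119574225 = 12120.09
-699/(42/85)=-19805/14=-1414.64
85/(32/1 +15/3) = 85/37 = 2.30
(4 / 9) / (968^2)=1 / 2108304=0.00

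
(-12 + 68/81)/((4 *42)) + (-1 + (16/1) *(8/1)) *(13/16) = 2806543/27216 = 103.12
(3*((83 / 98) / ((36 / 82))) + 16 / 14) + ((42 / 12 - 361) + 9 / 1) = -200843 / 588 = -341.57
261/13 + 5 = 25.08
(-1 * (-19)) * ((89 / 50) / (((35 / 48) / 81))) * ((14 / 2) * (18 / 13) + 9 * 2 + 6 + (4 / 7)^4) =3467993951664 / 27311375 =126979.84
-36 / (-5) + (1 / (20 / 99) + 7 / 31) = 7673 / 620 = 12.38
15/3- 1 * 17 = -12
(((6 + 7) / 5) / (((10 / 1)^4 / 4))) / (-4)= -13 / 50000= -0.00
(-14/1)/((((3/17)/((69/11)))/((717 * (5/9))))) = -6541430/33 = -198225.15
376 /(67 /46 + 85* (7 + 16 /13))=224848 /419241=0.54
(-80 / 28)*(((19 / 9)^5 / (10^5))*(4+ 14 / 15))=-91615663 / 15500362500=-0.01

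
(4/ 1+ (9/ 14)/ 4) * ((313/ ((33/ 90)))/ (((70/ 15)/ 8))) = 6088.69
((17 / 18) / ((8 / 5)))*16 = 85 / 9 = 9.44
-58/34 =-29/17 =-1.71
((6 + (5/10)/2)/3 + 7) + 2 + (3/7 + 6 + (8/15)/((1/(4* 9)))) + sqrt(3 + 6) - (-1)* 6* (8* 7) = 157799/420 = 375.71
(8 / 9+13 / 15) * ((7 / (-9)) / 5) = -553 / 2025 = -0.27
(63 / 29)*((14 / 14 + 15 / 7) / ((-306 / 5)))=-55 / 493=-0.11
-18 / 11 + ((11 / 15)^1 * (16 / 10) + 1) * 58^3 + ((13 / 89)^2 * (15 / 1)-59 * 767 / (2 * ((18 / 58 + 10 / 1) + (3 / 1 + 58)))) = 1041131750503661 / 2457094200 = 423724.80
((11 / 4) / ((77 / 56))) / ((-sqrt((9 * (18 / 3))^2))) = -1 / 27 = -0.04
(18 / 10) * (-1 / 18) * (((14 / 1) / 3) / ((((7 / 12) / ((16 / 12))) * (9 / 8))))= -128 / 135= -0.95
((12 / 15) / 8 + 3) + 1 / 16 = 253 / 80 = 3.16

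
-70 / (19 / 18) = -66.32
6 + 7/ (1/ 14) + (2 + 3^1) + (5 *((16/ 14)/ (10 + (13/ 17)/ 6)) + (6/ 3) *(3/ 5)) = 110.76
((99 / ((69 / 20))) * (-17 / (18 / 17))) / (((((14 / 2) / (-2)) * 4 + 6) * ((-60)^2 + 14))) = 15895 / 997464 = 0.02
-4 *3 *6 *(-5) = 360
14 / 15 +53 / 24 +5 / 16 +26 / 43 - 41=-381233 / 10320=-36.94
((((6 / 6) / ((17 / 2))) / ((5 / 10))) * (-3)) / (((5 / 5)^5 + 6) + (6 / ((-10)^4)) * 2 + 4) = -30000 / 467551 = -0.06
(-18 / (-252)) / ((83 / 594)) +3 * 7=21.51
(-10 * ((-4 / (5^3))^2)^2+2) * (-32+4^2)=-1562491808 / 48828125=-32.00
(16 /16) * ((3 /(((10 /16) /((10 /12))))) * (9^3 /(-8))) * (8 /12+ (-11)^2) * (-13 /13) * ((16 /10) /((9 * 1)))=7884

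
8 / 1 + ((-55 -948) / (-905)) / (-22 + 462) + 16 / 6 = 12745409 / 1194600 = 10.67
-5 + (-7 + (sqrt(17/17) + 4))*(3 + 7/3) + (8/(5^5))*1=-15.66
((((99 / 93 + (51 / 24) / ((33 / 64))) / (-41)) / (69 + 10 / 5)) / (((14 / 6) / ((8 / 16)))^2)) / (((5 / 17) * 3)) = -18037 / 194559596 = -0.00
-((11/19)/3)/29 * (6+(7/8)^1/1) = -605/13224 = -0.05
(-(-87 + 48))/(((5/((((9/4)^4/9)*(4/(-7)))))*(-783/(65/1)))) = 13689/12992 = 1.05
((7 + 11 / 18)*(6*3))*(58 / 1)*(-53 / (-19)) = 421138 / 19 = 22165.16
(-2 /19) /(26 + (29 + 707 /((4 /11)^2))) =-32 /1642113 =-0.00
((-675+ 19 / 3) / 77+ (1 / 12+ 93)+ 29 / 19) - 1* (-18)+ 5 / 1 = 637433 / 5852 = 108.93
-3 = -3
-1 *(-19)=19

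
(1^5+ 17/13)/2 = 15/13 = 1.15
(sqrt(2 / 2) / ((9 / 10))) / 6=5 / 27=0.19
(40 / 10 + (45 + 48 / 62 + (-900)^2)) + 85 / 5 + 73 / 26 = 652916083 / 806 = 810069.58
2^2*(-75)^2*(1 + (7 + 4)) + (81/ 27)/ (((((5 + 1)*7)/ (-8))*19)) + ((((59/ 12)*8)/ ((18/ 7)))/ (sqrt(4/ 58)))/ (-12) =35909996/ 133 -413*sqrt(58)/ 648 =269995.12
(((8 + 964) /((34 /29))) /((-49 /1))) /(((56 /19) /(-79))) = 10577547 /23324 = 453.50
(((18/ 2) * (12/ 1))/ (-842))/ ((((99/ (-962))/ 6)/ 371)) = 12848472/ 4631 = 2774.45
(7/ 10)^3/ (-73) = -343/ 73000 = -0.00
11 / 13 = 0.85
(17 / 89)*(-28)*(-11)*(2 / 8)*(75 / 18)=32725 / 534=61.28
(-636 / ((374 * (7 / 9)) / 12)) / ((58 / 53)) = -910116 / 37961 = -23.98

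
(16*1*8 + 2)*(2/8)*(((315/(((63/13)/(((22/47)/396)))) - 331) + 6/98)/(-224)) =891510815/18571392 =48.00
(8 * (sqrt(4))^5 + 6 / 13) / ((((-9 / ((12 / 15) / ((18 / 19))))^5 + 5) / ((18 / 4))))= -1188765225504 / 141645466004705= -0.01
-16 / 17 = -0.94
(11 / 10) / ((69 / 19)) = 209 / 690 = 0.30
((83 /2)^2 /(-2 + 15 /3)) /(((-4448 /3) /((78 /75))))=-89557 /222400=-0.40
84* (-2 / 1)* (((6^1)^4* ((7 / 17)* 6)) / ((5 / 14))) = -128024064 / 85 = -1506165.46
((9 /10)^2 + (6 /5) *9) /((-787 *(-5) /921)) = 1069281 /393500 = 2.72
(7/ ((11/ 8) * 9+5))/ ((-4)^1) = -14/ 139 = -0.10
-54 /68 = -27 /34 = -0.79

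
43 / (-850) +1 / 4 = 339 / 1700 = 0.20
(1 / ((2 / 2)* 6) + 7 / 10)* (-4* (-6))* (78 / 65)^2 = 3744 / 125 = 29.95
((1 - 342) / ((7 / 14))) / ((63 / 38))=-25916 / 63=-411.37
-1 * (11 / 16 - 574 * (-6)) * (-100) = 1377875 / 4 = 344468.75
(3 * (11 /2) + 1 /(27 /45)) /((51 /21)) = 763 /102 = 7.48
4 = 4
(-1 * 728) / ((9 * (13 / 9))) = -56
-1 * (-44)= 44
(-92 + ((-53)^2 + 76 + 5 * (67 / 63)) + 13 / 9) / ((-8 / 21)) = -58795 / 8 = -7349.38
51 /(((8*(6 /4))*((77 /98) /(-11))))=-119 /2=-59.50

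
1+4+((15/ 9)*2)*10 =115/ 3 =38.33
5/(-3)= -5/3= -1.67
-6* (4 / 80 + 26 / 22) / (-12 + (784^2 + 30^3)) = -813 / 70580840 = -0.00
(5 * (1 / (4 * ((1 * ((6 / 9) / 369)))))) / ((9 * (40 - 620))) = -123 / 928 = -0.13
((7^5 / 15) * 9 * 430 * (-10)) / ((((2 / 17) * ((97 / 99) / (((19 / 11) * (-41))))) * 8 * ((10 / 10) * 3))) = 430682820435 / 388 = 1110007269.16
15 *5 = 75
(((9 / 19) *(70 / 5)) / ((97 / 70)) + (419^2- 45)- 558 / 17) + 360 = 5509492502 / 31331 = 175847.96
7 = 7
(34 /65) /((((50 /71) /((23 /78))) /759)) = 7023533 /42250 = 166.24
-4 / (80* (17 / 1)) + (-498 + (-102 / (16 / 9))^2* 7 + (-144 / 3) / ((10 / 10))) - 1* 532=119490859 / 5440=21965.23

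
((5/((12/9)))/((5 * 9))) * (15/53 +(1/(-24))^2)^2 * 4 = 75568249/2795876352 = 0.03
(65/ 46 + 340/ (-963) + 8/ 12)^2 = 5850261169/ 1962312804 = 2.98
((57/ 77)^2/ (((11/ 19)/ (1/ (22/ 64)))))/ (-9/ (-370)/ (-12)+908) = 0.00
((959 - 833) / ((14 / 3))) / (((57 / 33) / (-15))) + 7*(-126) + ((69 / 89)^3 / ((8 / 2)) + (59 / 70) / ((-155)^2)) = -50294235584166877 / 45052101398500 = -1116.36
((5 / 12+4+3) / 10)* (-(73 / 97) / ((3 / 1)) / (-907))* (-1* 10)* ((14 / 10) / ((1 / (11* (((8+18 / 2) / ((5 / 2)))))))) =-0.21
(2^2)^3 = 64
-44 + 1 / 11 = -483 / 11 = -43.91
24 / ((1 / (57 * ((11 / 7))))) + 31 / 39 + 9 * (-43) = 481438 / 273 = 1763.51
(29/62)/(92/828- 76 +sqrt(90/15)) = -0.01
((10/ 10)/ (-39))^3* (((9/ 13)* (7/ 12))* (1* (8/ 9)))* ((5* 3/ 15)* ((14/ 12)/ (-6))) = 49/ 41641938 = 0.00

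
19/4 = 4.75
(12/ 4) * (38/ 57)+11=13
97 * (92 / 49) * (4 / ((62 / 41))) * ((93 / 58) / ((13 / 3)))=3292956 / 18473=178.26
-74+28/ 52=-955/ 13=-73.46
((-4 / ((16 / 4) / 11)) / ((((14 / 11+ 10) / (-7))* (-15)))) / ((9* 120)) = -847 / 2008800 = -0.00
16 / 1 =16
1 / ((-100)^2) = 1 / 10000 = 0.00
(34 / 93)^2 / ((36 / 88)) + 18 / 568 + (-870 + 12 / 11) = -211210059125 / 243175284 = -868.55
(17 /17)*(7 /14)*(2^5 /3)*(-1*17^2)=-4624 /3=-1541.33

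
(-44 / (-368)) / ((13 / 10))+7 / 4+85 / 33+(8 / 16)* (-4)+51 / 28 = 585589 / 138138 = 4.24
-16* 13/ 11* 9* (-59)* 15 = 150610.91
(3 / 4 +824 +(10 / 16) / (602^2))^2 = 5717558136903710409 / 8405546189824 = 680212.57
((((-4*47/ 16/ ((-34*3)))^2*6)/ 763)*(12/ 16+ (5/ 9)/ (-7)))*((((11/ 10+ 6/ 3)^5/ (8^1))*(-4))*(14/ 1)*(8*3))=-10687863280471/ 3175300800000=-3.37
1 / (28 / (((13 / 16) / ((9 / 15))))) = 65 / 1344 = 0.05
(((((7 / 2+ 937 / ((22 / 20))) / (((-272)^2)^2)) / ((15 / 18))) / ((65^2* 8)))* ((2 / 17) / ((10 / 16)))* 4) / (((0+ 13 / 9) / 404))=51313959 / 43921515672320000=0.00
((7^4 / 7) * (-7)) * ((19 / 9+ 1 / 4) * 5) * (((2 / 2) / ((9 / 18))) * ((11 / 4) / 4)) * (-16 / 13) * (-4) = -22449350 / 117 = -191874.79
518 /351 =1.48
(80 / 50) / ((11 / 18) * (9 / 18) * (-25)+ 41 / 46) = -6624 / 27935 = -0.24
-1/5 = -0.20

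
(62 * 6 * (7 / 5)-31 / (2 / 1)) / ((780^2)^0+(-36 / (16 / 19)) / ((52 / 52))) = -10106 / 835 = -12.10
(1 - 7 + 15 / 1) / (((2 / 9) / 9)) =729 / 2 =364.50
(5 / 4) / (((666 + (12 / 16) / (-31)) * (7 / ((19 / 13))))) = 2945 / 7514871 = 0.00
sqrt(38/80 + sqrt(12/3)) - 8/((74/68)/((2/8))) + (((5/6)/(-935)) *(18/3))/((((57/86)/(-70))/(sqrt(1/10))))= -0.09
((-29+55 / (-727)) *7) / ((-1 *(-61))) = -147966 / 44347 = -3.34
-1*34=-34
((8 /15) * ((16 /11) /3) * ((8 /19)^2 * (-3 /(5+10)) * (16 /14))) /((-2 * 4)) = 8192 /6254325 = 0.00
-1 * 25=-25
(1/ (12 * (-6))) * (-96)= 4/ 3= 1.33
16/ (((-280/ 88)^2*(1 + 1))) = 968/ 1225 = 0.79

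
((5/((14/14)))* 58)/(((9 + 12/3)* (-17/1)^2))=290/3757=0.08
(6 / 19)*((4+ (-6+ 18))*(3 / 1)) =288 / 19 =15.16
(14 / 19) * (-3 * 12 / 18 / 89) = -28 / 1691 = -0.02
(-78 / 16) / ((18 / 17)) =-221 / 48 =-4.60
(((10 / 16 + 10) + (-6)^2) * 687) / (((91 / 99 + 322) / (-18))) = -228319641 / 127876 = -1785.48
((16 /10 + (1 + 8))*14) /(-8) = -371 /20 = -18.55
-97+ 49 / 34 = -3249 / 34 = -95.56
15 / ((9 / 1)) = 5 / 3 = 1.67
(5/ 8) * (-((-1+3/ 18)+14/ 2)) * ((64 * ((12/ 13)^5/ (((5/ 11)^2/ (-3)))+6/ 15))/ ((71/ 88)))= 1128048832064/ 395427045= 2852.74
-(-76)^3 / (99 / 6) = 26604.61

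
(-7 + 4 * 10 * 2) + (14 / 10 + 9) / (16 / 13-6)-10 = 9427 / 155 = 60.82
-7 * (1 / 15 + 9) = -952 / 15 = -63.47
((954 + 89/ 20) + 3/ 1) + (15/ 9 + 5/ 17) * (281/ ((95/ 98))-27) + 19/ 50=8420431/ 5700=1477.27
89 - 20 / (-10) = 91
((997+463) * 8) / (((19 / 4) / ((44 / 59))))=2055680 / 1121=1833.79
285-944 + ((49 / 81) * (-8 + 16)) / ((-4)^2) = -106709 / 162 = -658.70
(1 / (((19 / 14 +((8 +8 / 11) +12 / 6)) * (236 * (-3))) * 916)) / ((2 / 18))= -231 / 201151768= -0.00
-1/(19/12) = -12/19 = -0.63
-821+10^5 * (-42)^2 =176399179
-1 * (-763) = 763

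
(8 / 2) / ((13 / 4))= 16 / 13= 1.23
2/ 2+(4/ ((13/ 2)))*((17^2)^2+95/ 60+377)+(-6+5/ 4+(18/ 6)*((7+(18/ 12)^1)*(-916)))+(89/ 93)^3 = 1182421875701/ 41826564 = 28269.64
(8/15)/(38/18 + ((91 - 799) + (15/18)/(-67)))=-3216/4256585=-0.00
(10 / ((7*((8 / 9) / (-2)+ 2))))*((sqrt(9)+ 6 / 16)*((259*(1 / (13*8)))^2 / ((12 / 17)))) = 9425565 / 346112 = 27.23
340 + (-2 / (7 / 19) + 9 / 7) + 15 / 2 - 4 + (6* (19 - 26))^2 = 29447 / 14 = 2103.36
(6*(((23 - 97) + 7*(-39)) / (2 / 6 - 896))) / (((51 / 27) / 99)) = 5565186 / 45679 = 121.83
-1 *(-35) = 35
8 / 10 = 4 / 5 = 0.80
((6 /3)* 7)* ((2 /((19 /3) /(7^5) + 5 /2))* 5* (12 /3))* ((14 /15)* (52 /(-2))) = -1370375552 /252143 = -5434.91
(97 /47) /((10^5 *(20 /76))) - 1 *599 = -14076498157 /23500000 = -599.00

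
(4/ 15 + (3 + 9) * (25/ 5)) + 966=1026.27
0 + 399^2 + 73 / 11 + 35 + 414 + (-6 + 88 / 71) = 124688115 / 781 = 159651.88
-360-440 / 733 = -264320 / 733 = -360.60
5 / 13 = 0.38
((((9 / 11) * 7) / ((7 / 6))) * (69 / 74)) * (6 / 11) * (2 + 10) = 134136 / 4477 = 29.96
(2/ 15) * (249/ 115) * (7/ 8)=581/ 2300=0.25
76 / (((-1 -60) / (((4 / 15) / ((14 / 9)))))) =-456 / 2135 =-0.21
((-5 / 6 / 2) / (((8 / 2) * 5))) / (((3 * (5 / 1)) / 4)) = -1 / 180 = -0.01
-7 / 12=-0.58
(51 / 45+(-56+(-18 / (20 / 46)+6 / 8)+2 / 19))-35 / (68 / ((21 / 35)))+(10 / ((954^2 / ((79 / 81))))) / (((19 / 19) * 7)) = -19943255663012 / 208349442945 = -95.72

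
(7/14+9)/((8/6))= 57/8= 7.12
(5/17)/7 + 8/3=967/357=2.71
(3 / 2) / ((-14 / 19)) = -57 / 28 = -2.04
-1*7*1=-7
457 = 457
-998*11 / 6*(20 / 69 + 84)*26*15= -4150123120 / 69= -60146711.88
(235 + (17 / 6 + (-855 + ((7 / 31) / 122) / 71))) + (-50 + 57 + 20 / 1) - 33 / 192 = -590.34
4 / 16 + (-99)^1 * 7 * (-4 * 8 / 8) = 11089 / 4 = 2772.25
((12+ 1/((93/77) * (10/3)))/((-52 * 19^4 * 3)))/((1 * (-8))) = 3797/50418588480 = 0.00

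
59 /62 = 0.95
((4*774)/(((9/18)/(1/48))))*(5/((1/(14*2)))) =18060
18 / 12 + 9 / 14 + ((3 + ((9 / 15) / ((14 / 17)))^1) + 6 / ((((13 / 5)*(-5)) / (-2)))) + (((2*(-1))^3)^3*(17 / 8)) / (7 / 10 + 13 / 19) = -186489071 / 239330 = -779.21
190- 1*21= 169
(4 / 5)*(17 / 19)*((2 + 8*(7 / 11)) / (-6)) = -884 / 1045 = -0.85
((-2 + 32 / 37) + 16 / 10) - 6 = -1024 / 185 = -5.54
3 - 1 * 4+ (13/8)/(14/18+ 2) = -83/200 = -0.42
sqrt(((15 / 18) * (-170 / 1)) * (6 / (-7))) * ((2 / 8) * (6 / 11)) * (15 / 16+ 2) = 705 * sqrt(238) / 2464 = 4.41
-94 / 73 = -1.29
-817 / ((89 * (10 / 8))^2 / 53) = -692816 / 198025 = -3.50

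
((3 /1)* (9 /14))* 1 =1.93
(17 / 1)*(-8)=-136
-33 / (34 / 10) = -9.71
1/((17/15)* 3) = 5/17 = 0.29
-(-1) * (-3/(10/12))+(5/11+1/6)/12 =-14051/3960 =-3.55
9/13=0.69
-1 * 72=-72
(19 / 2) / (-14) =-19 / 28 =-0.68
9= 9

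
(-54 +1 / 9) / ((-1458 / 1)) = 485 / 13122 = 0.04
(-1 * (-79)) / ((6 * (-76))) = -79 / 456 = -0.17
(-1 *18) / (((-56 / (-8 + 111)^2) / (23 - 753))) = -34850565 / 14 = -2489326.07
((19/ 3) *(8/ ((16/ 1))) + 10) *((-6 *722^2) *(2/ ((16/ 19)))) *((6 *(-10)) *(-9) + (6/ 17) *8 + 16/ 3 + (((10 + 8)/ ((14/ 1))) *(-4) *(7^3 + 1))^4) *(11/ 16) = -645270393848712528390808963/ 979608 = -658702658460029448913.04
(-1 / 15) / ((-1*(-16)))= -1 / 240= -0.00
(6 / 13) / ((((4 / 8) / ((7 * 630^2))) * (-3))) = -854861.54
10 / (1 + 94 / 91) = 182 / 37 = 4.92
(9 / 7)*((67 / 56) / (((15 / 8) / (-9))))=-1809 / 245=-7.38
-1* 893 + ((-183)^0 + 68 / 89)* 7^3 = -25626 / 89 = -287.93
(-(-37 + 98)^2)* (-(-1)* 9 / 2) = -33489 / 2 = -16744.50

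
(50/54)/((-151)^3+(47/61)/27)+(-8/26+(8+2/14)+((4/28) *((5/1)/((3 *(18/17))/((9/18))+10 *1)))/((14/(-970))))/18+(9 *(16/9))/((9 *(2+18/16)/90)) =18605499576620419/361502384656140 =51.47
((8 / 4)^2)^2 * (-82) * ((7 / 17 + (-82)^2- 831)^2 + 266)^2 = -132191434541659061135488 / 83521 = -1582732900009088266.85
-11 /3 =-3.67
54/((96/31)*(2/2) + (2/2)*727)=1674/22633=0.07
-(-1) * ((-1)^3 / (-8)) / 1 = 1 / 8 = 0.12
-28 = -28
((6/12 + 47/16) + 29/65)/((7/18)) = 5193/520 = 9.99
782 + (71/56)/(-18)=788185/1008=781.93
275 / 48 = 5.73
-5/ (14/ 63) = -45/ 2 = -22.50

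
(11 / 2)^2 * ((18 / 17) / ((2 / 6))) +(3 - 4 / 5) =16709 / 170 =98.29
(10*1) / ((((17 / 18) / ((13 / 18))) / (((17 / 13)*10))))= 100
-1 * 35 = -35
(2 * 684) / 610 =684 / 305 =2.24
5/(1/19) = 95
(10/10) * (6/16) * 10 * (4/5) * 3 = 9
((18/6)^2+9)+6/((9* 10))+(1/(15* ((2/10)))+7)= 127/5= 25.40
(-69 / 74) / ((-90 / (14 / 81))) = 161 / 89910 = 0.00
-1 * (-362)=362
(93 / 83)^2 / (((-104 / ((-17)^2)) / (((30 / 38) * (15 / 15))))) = -37493415 / 13612664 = -2.75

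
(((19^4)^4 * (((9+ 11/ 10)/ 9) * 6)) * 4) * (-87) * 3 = -10138138804074748801651788/ 5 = -2027627760814949760330358.00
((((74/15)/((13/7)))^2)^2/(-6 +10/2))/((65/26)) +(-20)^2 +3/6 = 5502840927221/14459006250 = 380.58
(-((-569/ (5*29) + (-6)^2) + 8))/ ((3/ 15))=-5811/ 29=-200.38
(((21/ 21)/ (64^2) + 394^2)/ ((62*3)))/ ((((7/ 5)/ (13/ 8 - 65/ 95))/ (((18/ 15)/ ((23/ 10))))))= 292.62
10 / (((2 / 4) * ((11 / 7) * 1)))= 140 / 11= 12.73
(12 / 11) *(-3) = -36 / 11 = -3.27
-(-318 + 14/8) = 1265/4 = 316.25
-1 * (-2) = 2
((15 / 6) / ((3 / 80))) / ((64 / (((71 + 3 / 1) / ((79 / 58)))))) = 26825 / 474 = 56.59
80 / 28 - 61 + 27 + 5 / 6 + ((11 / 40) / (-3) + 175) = 121463 / 840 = 144.60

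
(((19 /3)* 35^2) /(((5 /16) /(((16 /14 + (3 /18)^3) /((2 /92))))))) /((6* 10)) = 5307365 /243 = 21841.01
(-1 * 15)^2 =225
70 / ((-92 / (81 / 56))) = -405 / 368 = -1.10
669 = 669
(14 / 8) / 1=7 / 4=1.75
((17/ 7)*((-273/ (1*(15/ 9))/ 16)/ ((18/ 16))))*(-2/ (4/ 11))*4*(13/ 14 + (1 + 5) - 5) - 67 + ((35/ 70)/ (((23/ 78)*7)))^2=225701951/ 259210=870.73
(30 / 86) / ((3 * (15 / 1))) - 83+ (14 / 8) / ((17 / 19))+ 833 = 6596225 / 8772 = 751.96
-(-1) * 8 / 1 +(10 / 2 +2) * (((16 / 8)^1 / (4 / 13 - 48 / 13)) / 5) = 789 / 110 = 7.17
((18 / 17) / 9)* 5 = 10 / 17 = 0.59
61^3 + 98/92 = 10441175/46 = 226982.07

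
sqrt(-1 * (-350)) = 5 * sqrt(14) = 18.71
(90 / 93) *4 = 120 / 31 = 3.87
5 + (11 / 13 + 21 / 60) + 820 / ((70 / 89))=1908757 / 1820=1048.77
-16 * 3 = -48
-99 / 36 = -11 / 4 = -2.75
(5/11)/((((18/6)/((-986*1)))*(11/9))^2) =43748820/1331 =32869.14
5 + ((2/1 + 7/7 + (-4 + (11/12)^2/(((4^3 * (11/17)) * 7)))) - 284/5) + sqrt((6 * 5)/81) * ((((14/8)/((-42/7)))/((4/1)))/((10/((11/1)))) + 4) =-17030233/322560 + 3763 * sqrt(30)/8640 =-50.41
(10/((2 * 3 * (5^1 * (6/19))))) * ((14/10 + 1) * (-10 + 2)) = -304/15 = -20.27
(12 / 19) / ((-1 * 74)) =-6 / 703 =-0.01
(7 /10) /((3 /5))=7 /6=1.17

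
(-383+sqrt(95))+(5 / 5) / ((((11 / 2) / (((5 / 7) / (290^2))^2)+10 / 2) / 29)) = -29201793561286 / 76244891805+sqrt(95) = -373.25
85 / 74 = 1.15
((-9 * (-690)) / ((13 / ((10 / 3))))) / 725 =828 / 377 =2.20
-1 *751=-751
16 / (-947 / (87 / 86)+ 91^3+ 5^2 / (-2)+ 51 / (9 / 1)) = 928 / 43652427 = 0.00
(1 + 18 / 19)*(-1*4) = -148 / 19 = -7.79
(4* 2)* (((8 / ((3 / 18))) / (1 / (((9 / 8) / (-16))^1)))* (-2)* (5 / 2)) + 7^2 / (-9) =1166 / 9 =129.56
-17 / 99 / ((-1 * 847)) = 17 / 83853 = 0.00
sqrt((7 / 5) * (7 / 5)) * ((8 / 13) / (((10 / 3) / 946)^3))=160005611304 / 8125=19692998.31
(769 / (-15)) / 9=-769 / 135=-5.70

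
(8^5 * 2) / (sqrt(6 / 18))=65536 * sqrt(3)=113511.68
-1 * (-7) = 7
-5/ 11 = -0.45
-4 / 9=-0.44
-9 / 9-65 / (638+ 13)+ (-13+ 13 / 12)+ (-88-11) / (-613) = -20519839 / 1596252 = -12.86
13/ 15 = 0.87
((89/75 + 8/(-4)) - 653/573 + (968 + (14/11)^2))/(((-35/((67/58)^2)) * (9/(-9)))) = 1882328831189/51020421375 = 36.89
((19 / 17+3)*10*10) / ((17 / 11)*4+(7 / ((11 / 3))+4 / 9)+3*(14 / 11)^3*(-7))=-83853000 / 7078307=-11.85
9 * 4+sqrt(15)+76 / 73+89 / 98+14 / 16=sqrt(15)+1110995 / 28616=42.70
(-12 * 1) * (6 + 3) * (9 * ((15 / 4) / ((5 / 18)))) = -13122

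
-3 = -3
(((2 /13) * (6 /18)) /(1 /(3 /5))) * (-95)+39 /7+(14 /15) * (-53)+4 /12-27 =-100307 /1365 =-73.48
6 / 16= 3 / 8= 0.38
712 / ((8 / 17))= 1513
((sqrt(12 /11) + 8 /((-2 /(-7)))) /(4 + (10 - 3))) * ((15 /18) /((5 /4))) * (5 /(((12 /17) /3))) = 37.41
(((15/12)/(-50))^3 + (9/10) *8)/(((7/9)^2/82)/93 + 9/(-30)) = -142319153547/5928409600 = -24.01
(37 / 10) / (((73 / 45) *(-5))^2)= 2997 / 53290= 0.06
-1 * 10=-10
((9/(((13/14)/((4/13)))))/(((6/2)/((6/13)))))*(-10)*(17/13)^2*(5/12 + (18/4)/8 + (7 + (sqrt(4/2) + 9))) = -49462350/371293 - 2913120*sqrt(2)/371293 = -144.31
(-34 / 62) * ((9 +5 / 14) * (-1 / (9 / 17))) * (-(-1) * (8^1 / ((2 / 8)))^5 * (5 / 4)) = 406533935.32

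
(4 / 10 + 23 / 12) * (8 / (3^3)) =0.69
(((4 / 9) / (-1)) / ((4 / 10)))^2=100 / 81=1.23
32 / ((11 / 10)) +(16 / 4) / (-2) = 298 / 11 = 27.09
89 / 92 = 0.97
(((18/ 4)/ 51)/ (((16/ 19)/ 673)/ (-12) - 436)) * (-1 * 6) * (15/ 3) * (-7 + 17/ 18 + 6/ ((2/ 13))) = 0.20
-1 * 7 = -7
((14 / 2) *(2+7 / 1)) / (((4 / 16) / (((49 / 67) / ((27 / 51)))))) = 23324 / 67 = 348.12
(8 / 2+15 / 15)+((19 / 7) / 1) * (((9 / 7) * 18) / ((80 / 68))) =28613 / 490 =58.39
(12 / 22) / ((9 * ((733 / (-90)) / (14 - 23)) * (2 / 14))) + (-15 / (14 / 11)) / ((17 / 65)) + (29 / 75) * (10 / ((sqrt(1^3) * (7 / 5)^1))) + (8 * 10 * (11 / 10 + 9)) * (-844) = -3926226216733 / 5756982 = -681993.83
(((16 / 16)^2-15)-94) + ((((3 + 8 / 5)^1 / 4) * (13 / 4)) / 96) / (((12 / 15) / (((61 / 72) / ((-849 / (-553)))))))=-107.97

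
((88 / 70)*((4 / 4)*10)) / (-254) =-44 / 889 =-0.05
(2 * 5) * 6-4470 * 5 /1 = -22290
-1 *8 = -8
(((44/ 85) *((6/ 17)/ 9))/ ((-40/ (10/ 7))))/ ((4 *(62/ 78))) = -143/ 627130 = -0.00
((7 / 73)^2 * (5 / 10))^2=2401 / 113592964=0.00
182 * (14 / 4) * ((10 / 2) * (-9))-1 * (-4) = -28661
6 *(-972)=-5832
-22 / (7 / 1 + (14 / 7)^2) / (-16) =1 / 8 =0.12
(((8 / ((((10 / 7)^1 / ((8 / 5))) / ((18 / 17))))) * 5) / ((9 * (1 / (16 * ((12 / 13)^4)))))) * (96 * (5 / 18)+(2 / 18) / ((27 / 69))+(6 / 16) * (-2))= 299565056 / 186745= 1604.14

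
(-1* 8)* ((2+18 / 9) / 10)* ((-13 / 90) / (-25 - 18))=-104 / 9675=-0.01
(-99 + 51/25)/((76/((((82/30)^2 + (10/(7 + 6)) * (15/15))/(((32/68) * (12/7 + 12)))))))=-289693957/177840000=-1.63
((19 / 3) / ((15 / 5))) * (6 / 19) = 2 / 3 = 0.67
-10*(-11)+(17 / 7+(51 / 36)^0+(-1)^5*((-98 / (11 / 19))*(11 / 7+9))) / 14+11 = 134245 / 539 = 249.06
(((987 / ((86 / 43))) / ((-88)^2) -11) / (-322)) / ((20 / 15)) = 508143 / 19948544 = 0.03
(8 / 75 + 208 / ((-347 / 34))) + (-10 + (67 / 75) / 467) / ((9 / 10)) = -3432738682 / 109383075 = -31.38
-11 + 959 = 948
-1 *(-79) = 79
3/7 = 0.43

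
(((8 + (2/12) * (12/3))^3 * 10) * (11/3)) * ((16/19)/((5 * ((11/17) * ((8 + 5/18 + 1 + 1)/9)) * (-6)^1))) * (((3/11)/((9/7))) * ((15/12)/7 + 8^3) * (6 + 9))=-34279808576/23199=-1477641.65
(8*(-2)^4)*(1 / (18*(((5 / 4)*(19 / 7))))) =1792 / 855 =2.10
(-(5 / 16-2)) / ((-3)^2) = 3 / 16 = 0.19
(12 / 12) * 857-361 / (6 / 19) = -286.17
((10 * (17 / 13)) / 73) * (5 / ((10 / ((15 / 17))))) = 0.08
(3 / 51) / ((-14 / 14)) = -1 / 17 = -0.06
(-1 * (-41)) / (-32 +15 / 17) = -697 / 529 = -1.32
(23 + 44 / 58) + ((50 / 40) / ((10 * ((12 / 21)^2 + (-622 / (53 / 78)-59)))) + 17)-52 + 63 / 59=-352274637171 / 34625972392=-10.17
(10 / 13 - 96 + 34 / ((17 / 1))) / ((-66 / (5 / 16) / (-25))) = -12625 / 1144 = -11.04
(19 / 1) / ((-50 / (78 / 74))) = -0.40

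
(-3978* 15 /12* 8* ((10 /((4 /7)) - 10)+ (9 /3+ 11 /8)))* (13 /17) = -722475 /2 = -361237.50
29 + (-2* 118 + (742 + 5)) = 540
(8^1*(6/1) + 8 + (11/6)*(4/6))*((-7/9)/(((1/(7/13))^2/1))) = -176645/13689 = -12.90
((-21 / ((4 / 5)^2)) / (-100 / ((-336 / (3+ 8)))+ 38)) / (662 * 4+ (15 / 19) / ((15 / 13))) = -2793 / 9305428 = -0.00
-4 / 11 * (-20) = 7.27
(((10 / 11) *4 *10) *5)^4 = 16000000000000 / 14641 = 1092821528.58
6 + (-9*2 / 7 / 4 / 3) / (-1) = 87 / 14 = 6.21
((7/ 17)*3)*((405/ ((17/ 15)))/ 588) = 6075/ 8092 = 0.75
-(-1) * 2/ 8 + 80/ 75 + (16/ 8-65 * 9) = -34901/ 60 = -581.68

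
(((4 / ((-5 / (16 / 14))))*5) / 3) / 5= -32 / 105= -0.30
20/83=0.24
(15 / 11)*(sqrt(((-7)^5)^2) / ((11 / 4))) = 1008420 / 121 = 8334.05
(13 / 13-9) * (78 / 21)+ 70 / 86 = -8699 / 301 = -28.90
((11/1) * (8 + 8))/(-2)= -88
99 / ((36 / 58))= 319 / 2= 159.50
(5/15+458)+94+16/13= 21589/39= 553.56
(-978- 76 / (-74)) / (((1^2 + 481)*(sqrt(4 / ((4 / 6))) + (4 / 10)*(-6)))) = -225925*sqrt(6) / 26751- 180740 / 8917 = -40.96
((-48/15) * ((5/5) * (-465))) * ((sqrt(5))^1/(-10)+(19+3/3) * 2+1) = 61008 - 744 * sqrt(5)/5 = 60675.27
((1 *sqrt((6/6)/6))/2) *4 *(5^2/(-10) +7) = 3 *sqrt(6)/2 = 3.67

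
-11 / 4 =-2.75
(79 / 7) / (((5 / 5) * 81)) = 79 / 567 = 0.14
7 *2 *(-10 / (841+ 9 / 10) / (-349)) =1400 / 2938231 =0.00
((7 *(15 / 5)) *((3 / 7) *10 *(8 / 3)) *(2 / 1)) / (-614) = -240 / 307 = -0.78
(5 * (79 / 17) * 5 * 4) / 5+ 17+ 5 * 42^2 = 151809 / 17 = 8929.94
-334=-334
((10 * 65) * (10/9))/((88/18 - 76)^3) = -1053/524288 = -0.00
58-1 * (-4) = 62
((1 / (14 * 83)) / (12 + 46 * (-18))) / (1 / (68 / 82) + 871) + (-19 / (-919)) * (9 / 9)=15713353241 / 760030130160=0.02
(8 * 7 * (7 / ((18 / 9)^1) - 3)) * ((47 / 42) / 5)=94 / 15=6.27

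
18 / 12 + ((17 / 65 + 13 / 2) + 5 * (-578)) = -2881.74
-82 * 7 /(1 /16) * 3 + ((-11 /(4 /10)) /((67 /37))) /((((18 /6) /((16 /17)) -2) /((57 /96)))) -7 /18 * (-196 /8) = -33225379 /1206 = -27550.07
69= 69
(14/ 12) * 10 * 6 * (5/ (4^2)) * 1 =175/ 8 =21.88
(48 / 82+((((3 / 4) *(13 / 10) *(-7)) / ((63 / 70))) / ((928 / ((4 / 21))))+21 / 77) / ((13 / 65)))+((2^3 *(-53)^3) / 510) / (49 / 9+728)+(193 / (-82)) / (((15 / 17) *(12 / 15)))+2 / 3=-201579262723 / 51548001120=-3.91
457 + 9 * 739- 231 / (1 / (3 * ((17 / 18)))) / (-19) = 271413 / 38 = 7142.45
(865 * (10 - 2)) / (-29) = -6920 / 29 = -238.62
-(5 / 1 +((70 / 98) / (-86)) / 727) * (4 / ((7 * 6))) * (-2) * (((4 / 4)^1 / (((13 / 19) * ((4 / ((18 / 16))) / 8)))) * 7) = 21.92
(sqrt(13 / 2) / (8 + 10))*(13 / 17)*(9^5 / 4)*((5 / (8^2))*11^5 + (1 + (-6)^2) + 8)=68928258555*sqrt(26) / 17408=20189943.44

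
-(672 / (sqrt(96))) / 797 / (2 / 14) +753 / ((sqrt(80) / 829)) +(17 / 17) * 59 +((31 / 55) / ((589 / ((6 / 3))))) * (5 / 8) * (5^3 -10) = -196 * sqrt(6) / 797 +49439 / 836 +624237 * sqrt(5) / 20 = 69850.35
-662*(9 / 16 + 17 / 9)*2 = -116843 / 36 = -3245.64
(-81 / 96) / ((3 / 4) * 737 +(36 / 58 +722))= -783 / 1183544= -0.00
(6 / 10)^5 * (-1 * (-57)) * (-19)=-263169 / 3125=-84.21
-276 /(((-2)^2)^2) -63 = -321 /4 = -80.25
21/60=7/20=0.35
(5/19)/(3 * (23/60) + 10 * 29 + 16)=100/116717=0.00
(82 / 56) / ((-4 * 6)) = -41 / 672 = -0.06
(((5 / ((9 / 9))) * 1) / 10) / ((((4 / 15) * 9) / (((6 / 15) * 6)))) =1 / 2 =0.50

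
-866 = -866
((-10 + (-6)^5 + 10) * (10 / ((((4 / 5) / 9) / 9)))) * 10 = -78732000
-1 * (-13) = 13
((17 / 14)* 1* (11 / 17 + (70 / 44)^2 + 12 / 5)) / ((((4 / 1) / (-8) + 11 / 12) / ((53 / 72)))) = 1737499 / 145200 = 11.97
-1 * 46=-46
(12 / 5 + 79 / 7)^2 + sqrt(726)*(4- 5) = 229441 / 1225- 11*sqrt(6) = 160.35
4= 4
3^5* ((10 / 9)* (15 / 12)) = 675 / 2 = 337.50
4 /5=0.80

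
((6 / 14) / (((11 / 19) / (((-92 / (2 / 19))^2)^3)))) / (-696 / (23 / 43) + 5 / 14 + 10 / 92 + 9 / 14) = -389565087142571818624 / 1534995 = -253789157060818.97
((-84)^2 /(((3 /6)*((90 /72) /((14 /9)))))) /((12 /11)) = 241472 /15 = 16098.13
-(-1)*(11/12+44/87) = 1.42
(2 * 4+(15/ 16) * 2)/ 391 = 79/ 3128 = 0.03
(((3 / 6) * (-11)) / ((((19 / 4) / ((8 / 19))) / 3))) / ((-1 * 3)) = 176 / 361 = 0.49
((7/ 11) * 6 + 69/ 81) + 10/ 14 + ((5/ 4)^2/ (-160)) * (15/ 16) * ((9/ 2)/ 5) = 183121831/ 34062336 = 5.38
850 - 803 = 47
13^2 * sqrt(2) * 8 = 1352 * sqrt(2) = 1912.02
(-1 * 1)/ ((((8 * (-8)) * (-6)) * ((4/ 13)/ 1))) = -13/ 1536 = -0.01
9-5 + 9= 13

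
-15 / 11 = -1.36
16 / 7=2.29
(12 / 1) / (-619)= -12 / 619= -0.02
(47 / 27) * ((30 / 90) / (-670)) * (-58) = 1363 / 27135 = 0.05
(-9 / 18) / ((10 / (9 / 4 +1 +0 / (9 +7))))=-13 / 80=-0.16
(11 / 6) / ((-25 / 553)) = -40.55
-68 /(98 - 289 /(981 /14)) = -16677 /23023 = -0.72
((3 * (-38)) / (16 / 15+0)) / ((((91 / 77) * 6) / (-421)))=1319835 / 208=6345.36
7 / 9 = 0.78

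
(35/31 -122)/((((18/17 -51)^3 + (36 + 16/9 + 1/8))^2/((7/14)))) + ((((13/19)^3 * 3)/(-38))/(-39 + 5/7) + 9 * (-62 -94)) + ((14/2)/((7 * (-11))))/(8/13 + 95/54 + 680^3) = -14322245586379471289390916683936968511438700393/10201034418859450528676862885796296534121832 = -1404.00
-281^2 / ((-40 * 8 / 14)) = 552727 / 160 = 3454.54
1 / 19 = 0.05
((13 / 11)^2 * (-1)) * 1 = -169 / 121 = -1.40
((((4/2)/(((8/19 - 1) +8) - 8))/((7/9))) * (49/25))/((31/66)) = -14364/775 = -18.53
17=17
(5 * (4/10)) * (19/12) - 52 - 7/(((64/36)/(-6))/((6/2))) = 529/24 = 22.04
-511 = -511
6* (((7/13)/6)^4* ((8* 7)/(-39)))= -16807/30074733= -0.00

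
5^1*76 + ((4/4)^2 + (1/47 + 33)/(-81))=1448915/3807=380.59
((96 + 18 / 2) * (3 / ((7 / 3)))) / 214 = 135 / 214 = 0.63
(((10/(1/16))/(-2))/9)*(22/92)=-440/207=-2.13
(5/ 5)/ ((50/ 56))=28/ 25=1.12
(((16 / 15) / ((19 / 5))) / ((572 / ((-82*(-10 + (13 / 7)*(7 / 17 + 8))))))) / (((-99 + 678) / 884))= -292576 / 847077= -0.35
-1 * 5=-5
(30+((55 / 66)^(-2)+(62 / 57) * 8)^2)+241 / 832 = 224945553553 / 1689480000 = 133.14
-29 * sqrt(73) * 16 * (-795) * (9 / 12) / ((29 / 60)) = 572400 * sqrt(73) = 4890587.74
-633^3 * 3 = -760908411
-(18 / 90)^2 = -1 / 25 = -0.04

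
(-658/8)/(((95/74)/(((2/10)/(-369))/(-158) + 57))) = -202267432283/55386900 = -3651.90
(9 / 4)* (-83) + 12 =-699 / 4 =-174.75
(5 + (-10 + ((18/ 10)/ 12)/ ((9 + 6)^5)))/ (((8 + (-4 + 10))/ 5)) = -25312499/ 14175000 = -1.79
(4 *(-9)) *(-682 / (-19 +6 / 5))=-122760 / 89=-1379.33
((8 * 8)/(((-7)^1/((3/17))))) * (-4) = 768/119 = 6.45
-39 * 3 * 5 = -585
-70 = -70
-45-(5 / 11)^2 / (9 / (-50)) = -47755 / 1089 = -43.85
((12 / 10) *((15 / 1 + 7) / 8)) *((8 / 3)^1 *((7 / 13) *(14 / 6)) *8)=17248 / 195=88.45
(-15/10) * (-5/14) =15/28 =0.54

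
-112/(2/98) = -5488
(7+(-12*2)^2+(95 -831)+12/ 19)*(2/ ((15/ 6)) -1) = 579/ 19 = 30.47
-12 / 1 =-12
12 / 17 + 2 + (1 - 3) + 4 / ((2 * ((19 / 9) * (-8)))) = 759 / 1292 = 0.59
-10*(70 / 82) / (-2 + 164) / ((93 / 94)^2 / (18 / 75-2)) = 2721488 / 28723329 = 0.09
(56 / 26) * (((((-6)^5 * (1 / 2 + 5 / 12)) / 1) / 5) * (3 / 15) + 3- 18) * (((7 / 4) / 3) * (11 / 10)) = -1348039 / 3250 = -414.78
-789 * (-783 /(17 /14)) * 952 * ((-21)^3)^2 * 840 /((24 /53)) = 77057428202276210640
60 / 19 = 3.16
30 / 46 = 15 / 23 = 0.65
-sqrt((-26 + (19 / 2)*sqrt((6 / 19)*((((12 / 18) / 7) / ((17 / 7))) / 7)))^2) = -26 + sqrt(2261) / 119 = -25.60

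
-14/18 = -7/9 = -0.78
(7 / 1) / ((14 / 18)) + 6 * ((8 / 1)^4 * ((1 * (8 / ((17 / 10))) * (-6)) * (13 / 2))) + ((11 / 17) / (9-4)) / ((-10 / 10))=-383384846 / 85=-4510409.95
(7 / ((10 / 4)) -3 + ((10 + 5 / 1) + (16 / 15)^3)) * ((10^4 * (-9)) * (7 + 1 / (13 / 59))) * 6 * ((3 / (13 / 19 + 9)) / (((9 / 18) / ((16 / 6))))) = -49289952000 / 299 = -164849337.79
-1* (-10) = 10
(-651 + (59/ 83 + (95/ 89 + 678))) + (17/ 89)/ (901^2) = 28.78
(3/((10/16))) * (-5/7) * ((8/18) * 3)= -32/7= -4.57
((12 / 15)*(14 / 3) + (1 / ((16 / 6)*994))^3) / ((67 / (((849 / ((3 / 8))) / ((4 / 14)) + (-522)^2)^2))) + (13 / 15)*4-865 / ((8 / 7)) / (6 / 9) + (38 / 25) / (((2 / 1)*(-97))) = 4381296581.63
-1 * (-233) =233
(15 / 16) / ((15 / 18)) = 1.12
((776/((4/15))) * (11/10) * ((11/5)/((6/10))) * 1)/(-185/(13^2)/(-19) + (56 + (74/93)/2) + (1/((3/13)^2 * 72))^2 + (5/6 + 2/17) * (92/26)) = 8339846113025856/42554382328373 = 195.98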